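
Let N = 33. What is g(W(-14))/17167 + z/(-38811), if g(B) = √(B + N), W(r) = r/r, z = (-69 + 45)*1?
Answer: 8/12937 + √34/17167 ≈ 0.00095804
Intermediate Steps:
z = -24 (z = -24*1 = -24)
W(r) = 1
g(B) = √(33 + B) (g(B) = √(B + 33) = √(33 + B))
g(W(-14))/17167 + z/(-38811) = √(33 + 1)/17167 - 24/(-38811) = √34*(1/17167) - 24*(-1/38811) = √34/17167 + 8/12937 = 8/12937 + √34/17167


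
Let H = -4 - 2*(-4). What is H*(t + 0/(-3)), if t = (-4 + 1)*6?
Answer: -72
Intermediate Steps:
t = -18 (t = -3*6 = -18)
H = 4 (H = -4 + 8 = 4)
H*(t + 0/(-3)) = 4*(-18 + 0/(-3)) = 4*(-18 + 0*(-1/3)) = 4*(-18 + 0) = 4*(-18) = -72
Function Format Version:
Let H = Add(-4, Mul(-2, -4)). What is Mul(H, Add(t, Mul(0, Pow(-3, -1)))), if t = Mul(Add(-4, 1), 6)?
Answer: -72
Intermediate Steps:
t = -18 (t = Mul(-3, 6) = -18)
H = 4 (H = Add(-4, 8) = 4)
Mul(H, Add(t, Mul(0, Pow(-3, -1)))) = Mul(4, Add(-18, Mul(0, Pow(-3, -1)))) = Mul(4, Add(-18, Mul(0, Rational(-1, 3)))) = Mul(4, Add(-18, 0)) = Mul(4, -18) = -72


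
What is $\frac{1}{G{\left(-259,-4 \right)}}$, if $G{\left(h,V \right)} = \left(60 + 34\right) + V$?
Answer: $\frac{1}{90} \approx 0.011111$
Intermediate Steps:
$G{\left(h,V \right)} = 94 + V$
$\frac{1}{G{\left(-259,-4 \right)}} = \frac{1}{94 - 4} = \frac{1}{90}$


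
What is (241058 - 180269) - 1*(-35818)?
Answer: 96607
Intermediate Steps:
(241058 - 180269) - 1*(-35818) = 60789 + 35818 = 96607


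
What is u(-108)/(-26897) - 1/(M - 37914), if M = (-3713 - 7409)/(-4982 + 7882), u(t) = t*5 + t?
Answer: 211044962/8750415493 ≈ 0.024118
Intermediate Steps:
u(t) = 6*t (u(t) = 5*t + t = 6*t)
M = -5561/1450 (M = -11122/2900 = -11122*1/2900 = -5561/1450 ≈ -3.8352)
u(-108)/(-26897) - 1/(M - 37914) = (6*(-108))/(-26897) - 1/(-5561/1450 - 37914) = -648*(-1/26897) - 1/(-54980861/1450) = 648/26897 - 1*(-1450/54980861) = 648/26897 + 1450/54980861 = 211044962/8750415493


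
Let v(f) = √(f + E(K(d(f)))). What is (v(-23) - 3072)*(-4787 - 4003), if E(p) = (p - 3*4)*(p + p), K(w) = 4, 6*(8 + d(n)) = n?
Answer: 27002880 - 8790*I*√87 ≈ 2.7003e+7 - 81988.0*I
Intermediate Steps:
d(n) = -8 + n/6
E(p) = 2*p*(-12 + p) (E(p) = (p - 12)*(2*p) = (-12 + p)*(2*p) = 2*p*(-12 + p))
v(f) = √(-64 + f) (v(f) = √(f + 2*4*(-12 + 4)) = √(f + 2*4*(-8)) = √(f - 64) = √(-64 + f))
(v(-23) - 3072)*(-4787 - 4003) = (√(-64 - 23) - 3072)*(-4787 - 4003) = (√(-87) - 3072)*(-8790) = (I*√87 - 3072)*(-8790) = (-3072 + I*√87)*(-8790) = 27002880 - 8790*I*√87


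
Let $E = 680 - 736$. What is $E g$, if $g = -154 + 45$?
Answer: $6104$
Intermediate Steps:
$E = -56$
$g = -109$
$E g = \left(-56\right) \left(-109\right) = 6104$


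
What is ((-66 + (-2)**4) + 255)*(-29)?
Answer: -5945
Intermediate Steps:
((-66 + (-2)**4) + 255)*(-29) = ((-66 + 16) + 255)*(-29) = (-50 + 255)*(-29) = 205*(-29) = -5945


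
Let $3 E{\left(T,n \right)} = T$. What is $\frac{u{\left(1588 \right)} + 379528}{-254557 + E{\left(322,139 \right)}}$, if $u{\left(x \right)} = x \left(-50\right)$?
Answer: $- \frac{900384}{763349} \approx -1.1795$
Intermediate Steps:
$u{\left(x \right)} = - 50 x$
$E{\left(T,n \right)} = \frac{T}{3}$
$\frac{u{\left(1588 \right)} + 379528}{-254557 + E{\left(322,139 \right)}} = \frac{\left(-50\right) 1588 + 379528}{-254557 + \frac{1}{3} \cdot 322} = \frac{-79400 + 379528}{-254557 + \frac{322}{3}} = \frac{300128}{- \frac{763349}{3}} = 300128 \left(- \frac{3}{763349}\right) = - \frac{900384}{763349}$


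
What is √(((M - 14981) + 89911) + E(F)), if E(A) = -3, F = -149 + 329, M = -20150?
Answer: 31*√57 ≈ 234.04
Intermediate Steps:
F = 180
√(((M - 14981) + 89911) + E(F)) = √(((-20150 - 14981) + 89911) - 3) = √((-35131 + 89911) - 3) = √(54780 - 3) = √54777 = 31*√57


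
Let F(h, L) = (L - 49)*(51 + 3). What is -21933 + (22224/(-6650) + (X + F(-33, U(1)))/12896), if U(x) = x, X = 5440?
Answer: -29393853886/1339975 ≈ -21936.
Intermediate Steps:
F(h, L) = -2646 + 54*L (F(h, L) = (-49 + L)*54 = -2646 + 54*L)
-21933 + (22224/(-6650) + (X + F(-33, U(1)))/12896) = -21933 + (22224/(-6650) + (5440 + (-2646 + 54*1))/12896) = -21933 + (22224*(-1/6650) + (5440 + (-2646 + 54))*(1/12896)) = -21933 + (-11112/3325 + (5440 - 2592)*(1/12896)) = -21933 + (-11112/3325 + 2848*(1/12896)) = -21933 + (-11112/3325 + 89/403) = -21933 - 4182211/1339975 = -29393853886/1339975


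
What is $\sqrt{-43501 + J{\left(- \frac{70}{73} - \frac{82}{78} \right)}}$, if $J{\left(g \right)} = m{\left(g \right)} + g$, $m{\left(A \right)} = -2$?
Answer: $\frac{2 i \sqrt{88156475277}}{2847} \approx 208.58 i$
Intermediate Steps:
$J{\left(g \right)} = -2 + g$
$\sqrt{-43501 + J{\left(- \frac{70}{73} - \frac{82}{78} \right)}} = \sqrt{-43501 - \frac{11417}{2847}} = \sqrt{- \frac{123858764}{2847}} = \frac{2 i \sqrt{88156475277}}{2847}$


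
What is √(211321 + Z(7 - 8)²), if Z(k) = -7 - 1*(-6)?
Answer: √211322 ≈ 459.70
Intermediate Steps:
Z(k) = -1 (Z(k) = -7 + 6 = -1)
√(211321 + Z(7 - 8)²) = √(211321 + (-1)²) = √(211321 + 1) = √211322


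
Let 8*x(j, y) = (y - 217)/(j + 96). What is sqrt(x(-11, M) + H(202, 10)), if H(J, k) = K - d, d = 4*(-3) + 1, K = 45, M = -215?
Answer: sqrt(400010)/85 ≈ 7.4408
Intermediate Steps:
d = -11 (d = -12 + 1 = -11)
x(j, y) = (-217 + y)/(8*(96 + j)) (x(j, y) = ((y - 217)/(j + 96))/8 = ((-217 + y)/(96 + j))/8 = (-217 + y)/(8*(96 + j)))
H(J, k) = 56 (H(J, k) = 45 - 1*(-11) = 45 + 11 = 56)
sqrt(x(-11, M) + H(202, 10)) = sqrt((-217 - 215)/(8*(96 - 11)) + 56) = sqrt((1/8)*(-432)/85 + 56) = sqrt((1/8)*(1/85)*(-432) + 56) = sqrt(-54/85 + 56) = sqrt(4706/85) = sqrt(400010)/85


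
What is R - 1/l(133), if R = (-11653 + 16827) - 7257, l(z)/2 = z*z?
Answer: -73692375/35378 ≈ -2083.0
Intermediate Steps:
l(z) = 2*z² (l(z) = 2*(z*z) = 2*z²)
R = -2083 (R = 5174 - 7257 = -2083)
R - 1/l(133) = -2083 - 1/(2*133²) = -2083 - 1/(2*17689) = -2083 - 1/35378 = -73692375/35378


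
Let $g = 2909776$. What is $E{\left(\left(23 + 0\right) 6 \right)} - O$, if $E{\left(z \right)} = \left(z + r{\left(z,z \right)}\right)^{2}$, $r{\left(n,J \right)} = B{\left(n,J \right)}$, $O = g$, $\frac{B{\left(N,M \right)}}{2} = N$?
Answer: $-2738380$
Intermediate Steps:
$B{\left(N,M \right)} = 2 N$
$O = 2909776$
$r{\left(n,J \right)} = 2 n$
$E{\left(z \right)} = 9 z^{2}$ ($E{\left(z \right)} = \left(z + 2 z\right)^{2} = \left(3 z\right)^{2} = 9 z^{2}$)
$E{\left(\left(23 + 0\right) 6 \right)} - O = 9 \left(\left(23 + 0\right) 6\right)^{2} - 2909776 = 9 \left(23 \cdot 6\right)^{2} - 2909776 = 9 \cdot 138^{2} - 2909776 = 9 \cdot 19044 - 2909776 = 171396 - 2909776 = -2738380$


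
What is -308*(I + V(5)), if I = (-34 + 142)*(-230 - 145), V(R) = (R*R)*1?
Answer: 12466300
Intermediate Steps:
V(R) = R**2 (V(R) = R**2*1 = R**2)
I = -40500 (I = 108*(-375) = -40500)
-308*(I + V(5)) = -308*(-40500 + 5**2) = -308*(-40500 + 25) = -308*(-40475) = 12466300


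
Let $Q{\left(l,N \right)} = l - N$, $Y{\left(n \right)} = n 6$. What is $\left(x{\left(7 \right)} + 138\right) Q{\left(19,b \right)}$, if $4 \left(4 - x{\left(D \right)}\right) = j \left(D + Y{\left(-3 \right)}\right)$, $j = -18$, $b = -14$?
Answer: $\frac{6105}{2} \approx 3052.5$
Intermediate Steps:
$Y{\left(n \right)} = 6 n$
$x{\left(D \right)} = -77 + \frac{9 D}{2}$ ($x{\left(D \right)} = 4 - \frac{\left(-18\right) \left(D + 6 \left(-3\right)\right)}{4} = 4 - \frac{\left(-18\right) \left(D - 18\right)}{4} = 4 - \frac{\left(-18\right) \left(-18 + D\right)}{4} = 4 - \frac{324 - 18 D}{4} = 4 + \left(-81 + \frac{9 D}{2}\right) = -77 + \frac{9 D}{2}$)
$\left(x{\left(7 \right)} + 138\right) Q{\left(19,b \right)} = \left(\left(-77 + \frac{9}{2} \cdot 7\right) + 138\right) \left(19 - -14\right) = \left(\left(-77 + \frac{63}{2}\right) + 138\right) \left(19 + 14\right) = \left(- \frac{91}{2} + 138\right) 33 = \frac{185}{2} \cdot 33 = \frac{6105}{2}$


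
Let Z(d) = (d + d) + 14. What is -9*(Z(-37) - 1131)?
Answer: 10719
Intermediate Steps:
Z(d) = 14 + 2*d (Z(d) = 2*d + 14 = 14 + 2*d)
-9*(Z(-37) - 1131) = -9*((14 + 2*(-37)) - 1131) = -9*((14 - 74) - 1131) = -9*(-60 - 1131) = -9*(-1191) = 10719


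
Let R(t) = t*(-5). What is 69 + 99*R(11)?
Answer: -5376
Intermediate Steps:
R(t) = -5*t
69 + 99*R(11) = 69 + 99*(-5*11) = 69 + 99*(-55) = 69 - 5445 = -5376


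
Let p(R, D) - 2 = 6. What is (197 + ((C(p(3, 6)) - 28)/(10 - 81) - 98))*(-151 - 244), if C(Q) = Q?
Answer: -2784355/71 ≈ -39216.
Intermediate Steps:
p(R, D) = 8 (p(R, D) = 2 + 6 = 8)
(197 + ((C(p(3, 6)) - 28)/(10 - 81) - 98))*(-151 - 244) = (197 + ((8 - 28)/(10 - 81) - 98))*(-151 - 244) = (197 + (-20/(-71) - 98))*(-395) = (197 + (-20*(-1/71) - 98))*(-395) = (197 + (20/71 - 98))*(-395) = (197 - 6938/71)*(-395) = (7049/71)*(-395) = -2784355/71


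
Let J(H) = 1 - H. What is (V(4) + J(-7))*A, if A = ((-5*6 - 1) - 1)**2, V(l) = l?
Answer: 12288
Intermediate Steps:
A = 1024 (A = ((-30 - 1) - 1)**2 = (-31 - 1)**2 = (-32)**2 = 1024)
(V(4) + J(-7))*A = (4 + (1 - 1*(-7)))*1024 = (4 + (1 + 7))*1024 = (4 + 8)*1024 = 12*1024 = 12288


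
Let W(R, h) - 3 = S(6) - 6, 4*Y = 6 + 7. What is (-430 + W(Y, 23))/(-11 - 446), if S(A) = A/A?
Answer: 432/457 ≈ 0.94530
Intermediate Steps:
S(A) = 1
Y = 13/4 (Y = (6 + 7)/4 = (1/4)*13 = 13/4 ≈ 3.2500)
W(R, h) = -2 (W(R, h) = 3 + (1 - 6) = 3 - 5 = -2)
(-430 + W(Y, 23))/(-11 - 446) = (-430 - 2)/(-11 - 446) = -432/(-457) = -432*(-1/457) = 432/457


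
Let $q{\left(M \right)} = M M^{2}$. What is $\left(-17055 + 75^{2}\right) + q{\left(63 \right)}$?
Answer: $238617$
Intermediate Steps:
$q{\left(M \right)} = M^{3}$
$\left(-17055 + 75^{2}\right) + q{\left(63 \right)} = \left(-17055 + 75^{2}\right) + 63^{3} = \left(-17055 + 5625\right) + 250047 = -11430 + 250047 = 238617$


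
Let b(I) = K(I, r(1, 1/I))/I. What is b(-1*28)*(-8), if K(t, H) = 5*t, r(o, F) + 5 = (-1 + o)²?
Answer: -40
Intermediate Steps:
r(o, F) = -5 + (-1 + o)²
b(I) = 5 (b(I) = (5*I)/I = 5)
b(-1*28)*(-8) = 5*(-8) = -40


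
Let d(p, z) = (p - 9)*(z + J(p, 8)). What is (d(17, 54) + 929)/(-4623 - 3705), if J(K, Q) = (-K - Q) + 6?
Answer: -403/2776 ≈ -0.14517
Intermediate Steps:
J(K, Q) = 6 - K - Q
d(p, z) = (-9 + p)*(-2 + z - p) (d(p, z) = (p - 9)*(z + (6 - p - 1*8)) = (-9 + p)*(z + (6 - p - 8)) = (-9 + p)*(z + (-2 - p)) = (-9 + p)*(-2 + z - p))
(d(17, 54) + 929)/(-4623 - 3705) = ((18 - 1*17**2 - 9*54 + 7*17 + 17*54) + 929)/(-4623 - 3705) = ((18 - 1*289 - 486 + 119 + 918) + 929)/(-8328) = ((18 - 289 - 486 + 119 + 918) + 929)*(-1/8328) = (280 + 929)*(-1/8328) = 1209*(-1/8328) = -403/2776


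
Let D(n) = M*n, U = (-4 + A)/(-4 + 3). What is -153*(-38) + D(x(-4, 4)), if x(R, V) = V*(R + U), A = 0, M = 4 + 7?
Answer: 5814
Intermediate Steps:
M = 11
U = 4 (U = (-4 + 0)/(-4 + 3) = -4/(-1) = -4*(-1) = 4)
x(R, V) = V*(4 + R) (x(R, V) = V*(R + 4) = V*(4 + R))
D(n) = 11*n
-153*(-38) + D(x(-4, 4)) = -153*(-38) + 11*(4*(4 - 4)) = 5814 + 11*(4*0) = 5814 + 11*0 = 5814 + 0 = 5814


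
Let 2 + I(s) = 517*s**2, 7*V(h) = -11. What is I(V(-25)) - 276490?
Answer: -13485551/49 ≈ -2.7522e+5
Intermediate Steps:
V(h) = -11/7 (V(h) = (1/7)*(-11) = -11/7)
I(s) = -2 + 517*s**2
I(V(-25)) - 276490 = (-2 + 517*(-11/7)**2) - 276490 = (-2 + 517*(121/49)) - 276490 = (-2 + 62557/49) - 276490 = 62459/49 - 276490 = -13485551/49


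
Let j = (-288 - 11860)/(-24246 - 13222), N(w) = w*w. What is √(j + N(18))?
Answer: √28456430815/9367 ≈ 18.009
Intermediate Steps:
N(w) = w²
j = 3037/9367 (j = -12148/(-37468) = -12148*(-1/37468) = 3037/9367 ≈ 0.32422)
√(j + N(18)) = √(3037/9367 + 18²) = √(3037/9367 + 324) = √(3037945/9367) = √28456430815/9367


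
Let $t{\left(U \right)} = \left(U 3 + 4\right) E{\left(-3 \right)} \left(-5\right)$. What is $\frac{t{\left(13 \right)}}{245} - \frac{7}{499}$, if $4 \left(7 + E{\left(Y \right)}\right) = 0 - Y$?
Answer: $\frac{535053}{97804} \approx 5.4707$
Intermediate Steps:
$E{\left(Y \right)} = -7 - \frac{Y}{4}$ ($E{\left(Y \right)} = -7 + \frac{0 - Y}{4} = -7 + \frac{\left(-1\right) Y}{4} = -7 - \frac{Y}{4}$)
$t{\left(U \right)} = 125 + \frac{375 U}{4}$ ($t{\left(U \right)} = \left(U 3 + 4\right) \left(-7 - - \frac{3}{4}\right) \left(-5\right) = \left(3 U + 4\right) \left(-7 + \frac{3}{4}\right) \left(-5\right) = \left(4 + 3 U\right) \left(- \frac{25}{4}\right) \left(-5\right) = \left(-25 - \frac{75 U}{4}\right) \left(-5\right) = 125 + \frac{375 U}{4}$)
$\frac{t{\left(13 \right)}}{245} - \frac{7}{499} = \frac{125 + \frac{375}{4} \cdot 13}{245} - \frac{7}{499} = \left(125 + \frac{4875}{4}\right) \frac{1}{245} - \frac{7}{499} = \frac{5375}{4} \cdot \frac{1}{245} - \frac{7}{499} = \frac{1075}{196} - \frac{7}{499} = \frac{535053}{97804}$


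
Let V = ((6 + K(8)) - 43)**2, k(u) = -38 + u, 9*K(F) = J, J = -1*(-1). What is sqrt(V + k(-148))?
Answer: 7*sqrt(1942)/9 ≈ 34.275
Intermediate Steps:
J = 1
K(F) = 1/9 (K(F) = (1/9)*1 = 1/9)
V = 110224/81 (V = ((6 + 1/9) - 43)**2 = (55/9 - 43)**2 = (-332/9)**2 = 110224/81 ≈ 1360.8)
sqrt(V + k(-148)) = sqrt(110224/81 + (-38 - 148)) = sqrt(110224/81 - 186) = sqrt(95158/81) = 7*sqrt(1942)/9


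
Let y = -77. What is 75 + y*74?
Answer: -5623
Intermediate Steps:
75 + y*74 = 75 - 77*74 = 75 - 5698 = -5623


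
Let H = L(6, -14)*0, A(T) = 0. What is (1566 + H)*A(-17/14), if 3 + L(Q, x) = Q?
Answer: 0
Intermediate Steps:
L(Q, x) = -3 + Q
H = 0 (H = (-3 + 6)*0 = 3*0 = 0)
(1566 + H)*A(-17/14) = (1566 + 0)*0 = 1566*0 = 0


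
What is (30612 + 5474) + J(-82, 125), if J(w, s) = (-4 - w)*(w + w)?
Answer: 23294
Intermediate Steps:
J(w, s) = 2*w*(-4 - w) (J(w, s) = (-4 - w)*(2*w) = 2*w*(-4 - w))
(30612 + 5474) + J(-82, 125) = (30612 + 5474) - 2*(-82)*(4 - 82) = 36086 - 2*(-82)*(-78) = 36086 - 12792 = 23294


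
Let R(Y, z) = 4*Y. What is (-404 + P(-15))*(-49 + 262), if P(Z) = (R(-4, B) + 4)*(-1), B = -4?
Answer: -83496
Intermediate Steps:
P(Z) = 12 (P(Z) = (4*(-4) + 4)*(-1) = (-16 + 4)*(-1) = -12*(-1) = 12)
(-404 + P(-15))*(-49 + 262) = (-404 + 12)*(-49 + 262) = -392*213 = -83496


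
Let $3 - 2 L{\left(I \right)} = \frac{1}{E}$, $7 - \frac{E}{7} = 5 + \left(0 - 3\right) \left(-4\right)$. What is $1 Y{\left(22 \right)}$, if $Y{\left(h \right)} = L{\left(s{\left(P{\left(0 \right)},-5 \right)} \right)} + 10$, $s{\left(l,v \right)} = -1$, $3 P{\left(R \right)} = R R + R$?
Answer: $\frac{1611}{140} \approx 11.507$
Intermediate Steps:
$P{\left(R \right)} = \frac{R}{3} + \frac{R^{2}}{3}$ ($P{\left(R \right)} = \frac{R R + R}{3} = \frac{R^{2} + R}{3} = \frac{R + R^{2}}{3} = \frac{R}{3} + \frac{R^{2}}{3}$)
$E = -70$ ($E = 49 - 7 \left(5 + \left(0 - 3\right) \left(-4\right)\right) = 49 - 7 \left(5 - -12\right) = 49 - 7 \left(5 + 12\right) = 49 - 119 = -70$)
$L{\left(I \right)} = \frac{211}{140}$ ($L{\left(I \right)} = \frac{3}{2} - \frac{1}{2 \left(-70\right)} = \frac{3}{2} - - \frac{1}{140} = \frac{3}{2} + \frac{1}{140} = \frac{211}{140}$)
$Y{\left(h \right)} = \frac{1611}{140}$ ($Y{\left(h \right)} = \frac{211}{140} + 10 = \frac{1611}{140}$)
$1 Y{\left(22 \right)} = 1 \cdot \frac{1611}{140} = \frac{1611}{140}$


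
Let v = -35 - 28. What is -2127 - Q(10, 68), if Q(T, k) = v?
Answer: -2064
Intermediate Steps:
v = -63
Q(T, k) = -63
-2127 - Q(10, 68) = -2127 - 1*(-63) = -2127 + 63 = -2064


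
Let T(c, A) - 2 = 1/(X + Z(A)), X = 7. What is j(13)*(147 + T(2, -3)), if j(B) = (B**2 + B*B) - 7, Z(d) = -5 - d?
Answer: 246926/5 ≈ 49385.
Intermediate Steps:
j(B) = -7 + 2*B**2 (j(B) = (B**2 + B**2) - 7 = 2*B**2 - 7 = -7 + 2*B**2)
T(c, A) = 2 + 1/(2 - A) (T(c, A) = 2 + 1/(7 + (-5 - A)) = 2 + 1/(2 - A))
j(13)*(147 + T(2, -3)) = (-7 + 2*13**2)*(147 + (-5 + 2*(-3))/(-2 - 3)) = (-7 + 2*169)*(147 + (-5 - 6)/(-5)) = (-7 + 338)*(147 - 1/5*(-11)) = 331*(147 + 11/5) = 331*(746/5) = 246926/5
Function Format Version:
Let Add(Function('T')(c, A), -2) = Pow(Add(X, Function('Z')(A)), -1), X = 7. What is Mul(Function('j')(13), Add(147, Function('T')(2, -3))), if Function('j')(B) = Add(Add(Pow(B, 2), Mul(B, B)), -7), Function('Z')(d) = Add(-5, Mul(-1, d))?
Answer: Rational(246926, 5) ≈ 49385.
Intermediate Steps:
Function('j')(B) = Add(-7, Mul(2, Pow(B, 2))) (Function('j')(B) = Add(Add(Pow(B, 2), Pow(B, 2)), -7) = Add(Mul(2, Pow(B, 2)), -7) = Add(-7, Mul(2, Pow(B, 2))))
Function('T')(c, A) = Add(2, Pow(Add(2, Mul(-1, A)), -1)) (Function('T')(c, A) = Add(2, Pow(Add(7, Add(-5, Mul(-1, A))), -1)) = Add(2, Pow(Add(2, Mul(-1, A)), -1)))
Mul(Function('j')(13), Add(147, Function('T')(2, -3))) = Mul(Add(-7, Mul(2, Pow(13, 2))), Add(147, Mul(Pow(Add(-2, -3), -1), Add(-5, Mul(2, -3))))) = Mul(Add(-7, Mul(2, 169)), Add(147, Mul(Pow(-5, -1), Add(-5, -6)))) = Mul(Add(-7, 338), Add(147, Mul(Rational(-1, 5), -11))) = Mul(331, Add(147, Rational(11, 5))) = Mul(331, Rational(746, 5)) = Rational(246926, 5)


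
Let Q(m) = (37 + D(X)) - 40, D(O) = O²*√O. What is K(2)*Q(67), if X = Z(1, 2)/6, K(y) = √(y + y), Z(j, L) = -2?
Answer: -6 + 2*I*√3/27 ≈ -6.0 + 0.1283*I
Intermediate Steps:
K(y) = √2*√y (K(y) = √(2*y) = √2*√y)
X = -⅓ (X = -2/6 = -2*⅙ = -⅓ ≈ -0.33333)
D(O) = O^(5/2)
Q(m) = -3 + I*√3/27 (Q(m) = (37 + (-⅓)^(5/2)) - 40 = (37 + I*√3/27) - 40 = -3 + I*√3/27)
K(2)*Q(67) = (√2*√2)*(-3 + I*√3/27) = 2*(-3 + I*√3/27) = -6 + 2*I*√3/27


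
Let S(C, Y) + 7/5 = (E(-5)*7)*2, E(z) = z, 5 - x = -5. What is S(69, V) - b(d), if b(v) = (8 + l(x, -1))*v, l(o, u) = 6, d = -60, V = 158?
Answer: 3843/5 ≈ 768.60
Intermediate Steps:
x = 10 (x = 5 - 1*(-5) = 5 + 5 = 10)
S(C, Y) = -357/5 (S(C, Y) = -7/5 - 5*7*2 = -7/5 - 35*2 = -7/5 - 70 = -357/5)
b(v) = 14*v (b(v) = (8 + 6)*v = 14*v)
S(69, V) - b(d) = -357/5 - 14*(-60) = -357/5 - 1*(-840) = -357/5 + 840 = 3843/5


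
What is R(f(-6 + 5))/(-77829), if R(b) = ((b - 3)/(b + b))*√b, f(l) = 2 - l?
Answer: 0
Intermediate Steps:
R(b) = (-3 + b)/(2*√b) (R(b) = ((-3 + b)/((2*b)))*√b = ((-3 + b)*(1/(2*b)))*√b = ((-3 + b)/(2*b))*√b = (-3 + b)/(2*√b))
R(f(-6 + 5))/(-77829) = ((-3 + (2 - (-6 + 5)))/(2*√(2 - (-6 + 5))))/(-77829) = ((-3 + (2 - 1*(-1)))/(2*√(2 - 1*(-1))))*(-1/77829) = ((-3 + (2 + 1))/(2*√(2 + 1)))*(-1/77829) = ((-3 + 3)/(2*√3))*(-1/77829) = ((½)*(√3/3)*0)*(-1/77829) = 0*(-1/77829) = 0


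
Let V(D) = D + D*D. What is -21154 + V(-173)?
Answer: 8602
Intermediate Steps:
V(D) = D + D**2
-21154 + V(-173) = -21154 - 173*(1 - 173) = -21154 - 173*(-172) = -21154 + 29756 = 8602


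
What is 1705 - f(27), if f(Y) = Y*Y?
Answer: 976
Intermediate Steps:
f(Y) = Y**2
1705 - f(27) = 1705 - 1*27**2 = 1705 - 1*729 = 1705 - 729 = 976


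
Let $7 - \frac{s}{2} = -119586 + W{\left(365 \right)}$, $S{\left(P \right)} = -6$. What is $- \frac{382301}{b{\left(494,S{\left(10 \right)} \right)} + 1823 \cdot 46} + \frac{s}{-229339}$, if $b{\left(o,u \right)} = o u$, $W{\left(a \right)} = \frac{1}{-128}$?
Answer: $- \frac{311346160253}{53969888192} \approx -5.7689$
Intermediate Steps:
$W{\left(a \right)} = - \frac{1}{128}$
$s = \frac{15307905}{64}$ ($s = 14 - 2 \left(-119586 - \frac{1}{128}\right) = 14 - - \frac{15307009}{64} = 14 + \frac{15307009}{64} = \frac{15307905}{64} \approx 2.3919 \cdot 10^{5}$)
$- \frac{382301}{b{\left(494,S{\left(10 \right)} \right)} + 1823 \cdot 46} + \frac{s}{-229339} = - \frac{382301}{494 \left(-6\right) + 1823 \cdot 46} + \frac{15307905}{64 \left(-229339\right)} = - \frac{382301}{-2964 + 83858} + \frac{15307905}{64} \left(- \frac{1}{229339}\right) = - \frac{382301}{80894} - \frac{15307905}{14677696} = - \frac{311346160253}{53969888192}$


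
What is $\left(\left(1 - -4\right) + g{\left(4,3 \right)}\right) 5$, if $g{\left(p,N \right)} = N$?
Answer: $40$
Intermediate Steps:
$\left(\left(1 - -4\right) + g{\left(4,3 \right)}\right) 5 = \left(\left(1 - -4\right) + 3\right) 5 = \left(\left(1 + 4\right) + 3\right) 5 = \left(5 + 3\right) 5 = 8 \cdot 5 = 40$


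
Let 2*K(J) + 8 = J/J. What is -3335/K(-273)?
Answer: 6670/7 ≈ 952.86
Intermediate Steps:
K(J) = -7/2 (K(J) = -4 + (J/J)/2 = -4 + (½)*1 = -4 + ½ = -7/2)
-3335/K(-273) = -3335/(-7/2) = -3335*(-2/7) = 6670/7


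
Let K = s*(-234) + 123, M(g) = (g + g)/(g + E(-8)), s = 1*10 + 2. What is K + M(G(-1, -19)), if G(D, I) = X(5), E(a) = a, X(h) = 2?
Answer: -8057/3 ≈ -2685.7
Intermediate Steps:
G(D, I) = 2
s = 12 (s = 10 + 2 = 12)
M(g) = 2*g/(-8 + g) (M(g) = (g + g)/(g - 8) = (2*g)/(-8 + g) = 2*g/(-8 + g))
K = -2685 (K = 12*(-234) + 123 = -2808 + 123 = -2685)
K + M(G(-1, -19)) = -2685 + 2*2/(-8 + 2) = -2685 + 2*2/(-6) = -2685 + 2*2*(-1/6) = -2685 - 2/3 = -8057/3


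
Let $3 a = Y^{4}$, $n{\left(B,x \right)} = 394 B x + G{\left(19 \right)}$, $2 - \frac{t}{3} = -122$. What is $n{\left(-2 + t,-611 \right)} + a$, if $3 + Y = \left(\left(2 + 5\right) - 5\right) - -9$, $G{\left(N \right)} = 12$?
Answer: $- \frac{267210608}{3} \approx -8.907 \cdot 10^{7}$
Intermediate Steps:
$t = 372$ ($t = 6 - -366 = 6 + 366 = 372$)
$Y = 8$ ($Y = -3 + \left(\left(\left(2 + 5\right) - 5\right) - -9\right) = -3 + \left(\left(7 - 5\right) + 9\right) = -3 + \left(2 + 9\right) = -3 + 11 = 8$)
$n{\left(B,x \right)} = 12 + 394 B x$ ($n{\left(B,x \right)} = 394 B x + 12 = 12 + 394 B x$)
$a = \frac{4096}{3}$ ($a = \frac{8^{4}}{3} = \frac{1}{3} \cdot 4096 = \frac{4096}{3} \approx 1365.3$)
$n{\left(-2 + t,-611 \right)} + a = \left(12 + 394 \left(-2 + 372\right) \left(-611\right)\right) + \frac{4096}{3} = \left(12 + 394 \cdot 370 \left(-611\right)\right) + \frac{4096}{3} = \left(12 - 89071580\right) + \frac{4096}{3} = -89071568 + \frac{4096}{3} = - \frac{267210608}{3}$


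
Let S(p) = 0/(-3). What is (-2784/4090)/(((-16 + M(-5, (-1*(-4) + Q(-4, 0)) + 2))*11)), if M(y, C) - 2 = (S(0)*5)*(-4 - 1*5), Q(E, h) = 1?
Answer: 696/157465 ≈ 0.0044200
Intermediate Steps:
S(p) = 0 (S(p) = 0*(-⅓) = 0)
M(y, C) = 2 (M(y, C) = 2 + (0*5)*(-4 - 1*5) = 2 + 0*(-4 - 5) = 2 + 0*(-9) = 2 + 0 = 2)
(-2784/4090)/(((-16 + M(-5, (-1*(-4) + Q(-4, 0)) + 2))*11)) = (-2784/4090)/(((-16 + 2)*11)) = (-2784*1/4090)/((-14*11)) = -1392/2045/(-154) = -1392/2045*(-1/154) = 696/157465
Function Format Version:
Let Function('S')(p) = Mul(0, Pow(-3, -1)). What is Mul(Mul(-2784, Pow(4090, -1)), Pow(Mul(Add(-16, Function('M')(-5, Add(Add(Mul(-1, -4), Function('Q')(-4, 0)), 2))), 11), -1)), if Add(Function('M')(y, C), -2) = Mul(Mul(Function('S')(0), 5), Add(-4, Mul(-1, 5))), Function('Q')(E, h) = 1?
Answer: Rational(696, 157465) ≈ 0.0044200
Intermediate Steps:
Function('S')(p) = 0 (Function('S')(p) = Mul(0, Rational(-1, 3)) = 0)
Function('M')(y, C) = 2 (Function('M')(y, C) = Add(2, Mul(Mul(0, 5), Add(-4, Mul(-1, 5)))) = Add(2, Mul(0, Add(-4, -5))) = Add(2, Mul(0, -9)) = Add(2, 0) = 2)
Mul(Mul(-2784, Pow(4090, -1)), Pow(Mul(Add(-16, Function('M')(-5, Add(Add(Mul(-1, -4), Function('Q')(-4, 0)), 2))), 11), -1)) = Mul(Mul(-2784, Pow(4090, -1)), Pow(Mul(Add(-16, 2), 11), -1)) = Mul(Mul(-2784, Rational(1, 4090)), Pow(Mul(-14, 11), -1)) = Mul(Rational(-1392, 2045), Pow(-154, -1)) = Mul(Rational(-1392, 2045), Rational(-1, 154)) = Rational(696, 157465)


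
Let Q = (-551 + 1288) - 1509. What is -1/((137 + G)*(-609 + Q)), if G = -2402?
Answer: -1/3127965 ≈ -3.1970e-7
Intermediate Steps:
Q = -772 (Q = 737 - 1509 = -772)
-1/((137 + G)*(-609 + Q)) = -1/((137 - 2402)*(-609 - 772)) = -1/((-2265*(-1381))) = -1/3127965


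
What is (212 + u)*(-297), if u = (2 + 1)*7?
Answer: -69201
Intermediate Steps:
u = 21 (u = 3*7 = 21)
(212 + u)*(-297) = (212 + 21)*(-297) = 233*(-297) = -69201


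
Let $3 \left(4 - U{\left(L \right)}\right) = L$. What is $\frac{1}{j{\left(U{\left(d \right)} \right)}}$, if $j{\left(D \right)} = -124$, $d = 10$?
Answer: $- \frac{1}{124} \approx -0.0080645$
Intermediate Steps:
$U{\left(L \right)} = 4 - \frac{L}{3}$
$\frac{1}{j{\left(U{\left(d \right)} \right)}} = \frac{1}{-124} = - \frac{1}{124}$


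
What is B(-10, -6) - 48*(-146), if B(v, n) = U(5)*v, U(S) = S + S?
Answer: 6908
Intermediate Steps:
U(S) = 2*S
B(v, n) = 10*v (B(v, n) = (2*5)*v = 10*v)
B(-10, -6) - 48*(-146) = 10*(-10) - 48*(-146) = -100 + 7008 = 6908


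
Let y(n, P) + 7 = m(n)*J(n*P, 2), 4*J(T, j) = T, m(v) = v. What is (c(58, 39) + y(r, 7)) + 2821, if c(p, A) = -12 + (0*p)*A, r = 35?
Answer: 19783/4 ≈ 4945.8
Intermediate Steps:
J(T, j) = T/4
y(n, P) = -7 + P*n**2/4 (y(n, P) = -7 + n*((n*P)/4) = -7 + n*((P*n)/4) = -7 + n*(P*n/4) = -7 + P*n**2/4)
c(p, A) = -12 (c(p, A) = -12 + 0*A = -12 + 0 = -12)
(c(58, 39) + y(r, 7)) + 2821 = (-12 + (-7 + (1/4)*7*35**2)) + 2821 = (-12 + (-7 + (1/4)*7*1225)) + 2821 = (-12 + (-7 + 8575/4)) + 2821 = (-12 + 8547/4) + 2821 = 8499/4 + 2821 = 19783/4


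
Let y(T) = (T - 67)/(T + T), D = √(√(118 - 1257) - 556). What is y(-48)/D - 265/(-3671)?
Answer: 265/3671 + 115/(96*√(-556 + I*√1139)) ≈ 0.073726 - 0.050733*I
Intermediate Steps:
D = √(-556 + I*√1139) (D = √(√(-1139) - 556) = √(I*√1139 - 556) = √(-556 + I*√1139) ≈ 0.71531 + 23.59*I)
y(T) = (-67 + T)/(2*T) (y(T) = (-67 + T)/((2*T)) = (-67 + T)*(1/(2*T)) = (-67 + T)/(2*T))
y(-48)/D - 265/(-3671) = ((½)*(-67 - 48)/(-48))/(√(-556 + I*√1139)) - 265/(-3671) = ((½)*(-1/48)*(-115))/√(-556 + I*√1139) - 265*(-1/3671) = 115/(96*√(-556 + I*√1139)) + 265/3671 = 265/3671 + 115/(96*√(-556 + I*√1139))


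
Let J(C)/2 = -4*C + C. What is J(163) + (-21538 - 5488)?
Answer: -28004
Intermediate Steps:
J(C) = -6*C (J(C) = 2*(-4*C + C) = 2*(-3*C) = -6*C)
J(163) + (-21538 - 5488) = -6*163 + (-21538 - 5488) = -978 - 27026 = -28004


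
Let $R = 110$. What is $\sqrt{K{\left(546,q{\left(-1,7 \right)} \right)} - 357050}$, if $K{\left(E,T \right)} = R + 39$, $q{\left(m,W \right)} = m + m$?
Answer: $i \sqrt{356901} \approx 597.41 i$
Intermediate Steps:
$q{\left(m,W \right)} = 2 m$
$K{\left(E,T \right)} = 149$ ($K{\left(E,T \right)} = 110 + 39 = 149$)
$\sqrt{K{\left(546,q{\left(-1,7 \right)} \right)} - 357050} = \sqrt{149 - 357050} = \sqrt{-356901} = i \sqrt{356901}$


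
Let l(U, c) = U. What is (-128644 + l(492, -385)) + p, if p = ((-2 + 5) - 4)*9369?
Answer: -137521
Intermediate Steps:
p = -9369 (p = (3 - 4)*9369 = -1*9369 = -9369)
(-128644 + l(492, -385)) + p = (-128644 + 492) - 9369 = -128152 - 9369 = -137521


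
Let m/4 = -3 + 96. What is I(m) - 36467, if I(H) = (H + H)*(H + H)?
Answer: 517069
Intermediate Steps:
m = 372 (m = 4*(-3 + 96) = 4*93 = 372)
I(H) = 4*H² (I(H) = (2*H)*(2*H) = 4*H²)
I(m) - 36467 = 4*372² - 36467 = 4*138384 - 36467 = 553536 - 36467 = 517069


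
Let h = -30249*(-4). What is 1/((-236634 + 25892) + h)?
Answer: -1/89746 ≈ -1.1143e-5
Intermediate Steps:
h = 120996
1/((-236634 + 25892) + h) = 1/((-236634 + 25892) + 120996) = 1/(-210742 + 120996) = 1/(-89746) = -1/89746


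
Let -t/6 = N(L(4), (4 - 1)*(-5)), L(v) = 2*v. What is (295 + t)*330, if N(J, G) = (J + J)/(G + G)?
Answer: 98406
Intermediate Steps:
N(J, G) = J/G (N(J, G) = (2*J)/((2*G)) = (2*J)*(1/(2*G)) = J/G)
t = 16/5 (t = -6*2*4/((4 - 1)*(-5)) = -48/(3*(-5)) = -48/(-15) = -48*(-1)/15 = -6*(-8/15) = 16/5 ≈ 3.2000)
(295 + t)*330 = (295 + 16/5)*330 = (1491/5)*330 = 98406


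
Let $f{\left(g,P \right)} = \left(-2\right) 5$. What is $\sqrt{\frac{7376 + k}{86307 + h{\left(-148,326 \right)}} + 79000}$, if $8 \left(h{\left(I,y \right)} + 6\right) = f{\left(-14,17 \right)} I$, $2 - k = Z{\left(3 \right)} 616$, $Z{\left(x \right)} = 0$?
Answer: $\frac{\sqrt{147726766394427}}{43243} \approx 281.07$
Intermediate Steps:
$f{\left(g,P \right)} = -10$
$k = 2$ ($k = 2 - 0 \cdot 616 = 2 - 0 = 2 + 0 = 2$)
$h{\left(I,y \right)} = -6 - \frac{5 I}{4}$ ($h{\left(I,y \right)} = -6 + \frac{\left(-10\right) I}{8} = -6 - \frac{5 I}{4}$)
$\sqrt{\frac{7376 + k}{86307 + h{\left(-148,326 \right)}} + 79000} = \sqrt{\frac{7376 + 2}{86307 - -179} + 79000} = \sqrt{\frac{7378}{86307 + \left(-6 + 185\right)} + 79000} = \sqrt{\frac{7378}{86307 + 179} + 79000} = \sqrt{\frac{7378}{86486} + 79000} = \sqrt{7378 \cdot \frac{1}{86486} + 79000} = \sqrt{\frac{3689}{43243} + 79000} = \sqrt{\frac{3416200689}{43243}} = \frac{\sqrt{147726766394427}}{43243}$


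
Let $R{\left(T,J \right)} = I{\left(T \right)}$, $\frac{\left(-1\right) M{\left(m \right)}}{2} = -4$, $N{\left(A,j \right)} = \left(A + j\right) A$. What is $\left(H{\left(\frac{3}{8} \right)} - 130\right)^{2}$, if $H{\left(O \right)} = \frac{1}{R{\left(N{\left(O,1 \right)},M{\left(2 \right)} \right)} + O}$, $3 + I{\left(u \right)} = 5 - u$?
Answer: $\frac{237344836}{14161} \approx 16760.0$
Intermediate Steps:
$N{\left(A,j \right)} = A \left(A + j\right)$
$M{\left(m \right)} = 8$ ($M{\left(m \right)} = \left(-2\right) \left(-4\right) = 8$)
$I{\left(u \right)} = 2 - u$ ($I{\left(u \right)} = -3 - \left(-5 + u\right) = 2 - u$)
$R{\left(T,J \right)} = 2 - T$
$H{\left(O \right)} = \frac{1}{2 + O - O \left(1 + O\right)}$ ($H{\left(O \right)} = \frac{1}{\left(2 - O \left(O + 1\right)\right) + O} = \frac{1}{\left(2 - O \left(1 + O\right)\right) + O} = \frac{1}{2 + O - O \left(1 + O\right)}$)
$\left(H{\left(\frac{3}{8} \right)} - 130\right)^{2} = \left(- \frac{1}{-2 + \left(\frac{3}{8}\right)^{2}} - 130\right)^{2} = \left(- \frac{1}{-2 + \frac{9}{64}} - 130\right)^{2} = \left(- \frac{1}{- \frac{119}{64}} - 130\right)^{2} = \left(\left(-1\right) \left(- \frac{64}{119}\right) - 130\right)^{2} = \left(\frac{64}{119} - 130\right)^{2} = \left(- \frac{15406}{119}\right)^{2} = \frac{237344836}{14161}$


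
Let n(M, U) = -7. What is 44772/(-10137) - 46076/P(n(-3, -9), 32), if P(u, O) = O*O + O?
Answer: -42862637/892056 ≈ -48.049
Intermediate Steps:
P(u, O) = O + O² (P(u, O) = O² + O = O + O²)
44772/(-10137) - 46076/P(n(-3, -9), 32) = 44772/(-10137) - 46076*1/(32*(1 + 32)) = 44772*(-1/10137) - 46076/(32*33) = -14924/3379 - 46076/1056 = -14924/3379 - 46076*1/1056 = -14924/3379 - 11519/264 = -42862637/892056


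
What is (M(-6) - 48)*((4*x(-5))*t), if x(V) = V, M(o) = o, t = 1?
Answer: 1080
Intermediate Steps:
(M(-6) - 48)*((4*x(-5))*t) = (-6 - 48)*((4*(-5))*1) = -(-1080) = -54*(-20) = 1080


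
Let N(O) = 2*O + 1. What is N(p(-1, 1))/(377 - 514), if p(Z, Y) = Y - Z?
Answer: -5/137 ≈ -0.036496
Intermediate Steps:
N(O) = 1 + 2*O
N(p(-1, 1))/(377 - 514) = (1 + 2*(1 - 1*(-1)))/(377 - 514) = (1 + 2*(1 + 1))/(-137) = -(1 + 2*2)/137 = -(1 + 4)/137 = -1/137*5 = -5/137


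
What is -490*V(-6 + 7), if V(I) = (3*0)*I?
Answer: 0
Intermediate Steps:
V(I) = 0 (V(I) = 0*I = 0)
-490*V(-6 + 7) = -490*0 = 0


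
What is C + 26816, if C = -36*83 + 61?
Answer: 23889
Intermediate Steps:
C = -2927 (C = -2988 + 61 = -2927)
C + 26816 = -2927 + 26816 = 23889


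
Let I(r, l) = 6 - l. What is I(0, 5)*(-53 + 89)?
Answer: 36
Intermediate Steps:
I(0, 5)*(-53 + 89) = (6 - 1*5)*(-53 + 89) = (6 - 5)*36 = 1*36 = 36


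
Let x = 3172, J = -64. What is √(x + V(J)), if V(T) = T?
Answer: 2*√777 ≈ 55.749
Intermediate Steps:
√(x + V(J)) = √(3172 - 64) = √3108 = 2*√777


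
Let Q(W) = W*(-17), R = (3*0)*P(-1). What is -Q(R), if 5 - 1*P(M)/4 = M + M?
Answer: 0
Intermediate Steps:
P(M) = 20 - 8*M (P(M) = 20 - 4*(M + M) = 20 - 8*M)
R = 0 (R = (3*0)*(20 - 8*(-1)) = 0*(20 + 8) = 0*28 = 0)
Q(W) = -17*W
-Q(R) = -(-17)*0 = -1*0 = 0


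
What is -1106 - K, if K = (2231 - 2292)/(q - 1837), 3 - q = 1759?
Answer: -3973919/3593 ≈ -1106.0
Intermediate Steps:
q = -1756 (q = 3 - 1*1759 = 3 - 1759 = -1756)
K = 61/3593 (K = (2231 - 2292)/(-1756 - 1837) = -61/(-3593) = -61*(-1/3593) = 61/3593 ≈ 0.016977)
-1106 - K = -1106 - 1*61/3593 = -1106 - 61/3593 = -3973919/3593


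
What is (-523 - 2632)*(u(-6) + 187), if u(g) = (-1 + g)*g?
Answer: -722495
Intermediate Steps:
u(g) = g*(-1 + g)
(-523 - 2632)*(u(-6) + 187) = (-523 - 2632)*(-6*(-1 - 6) + 187) = -3155*(-6*(-7) + 187) = -3155*(42 + 187) = -3155*229 = -722495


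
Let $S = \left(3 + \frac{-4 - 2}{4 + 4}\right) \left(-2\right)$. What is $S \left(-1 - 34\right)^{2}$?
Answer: $- \frac{11025}{2} \approx -5512.5$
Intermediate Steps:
$S = - \frac{9}{2}$ ($S = \left(3 - \frac{6}{8}\right) \left(-2\right) = \left(3 - \frac{3}{4}\right) \left(-2\right) = \frac{9}{4} \left(-2\right) = - \frac{9}{2} \approx -4.5$)
$S \left(-1 - 34\right)^{2} = - \frac{9 \left(-1 - 34\right)^{2}}{2} = - \frac{9 \left(-35\right)^{2}}{2} = \left(- \frac{9}{2}\right) 1225 = - \frac{11025}{2}$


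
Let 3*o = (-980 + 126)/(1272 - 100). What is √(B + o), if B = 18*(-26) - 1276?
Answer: I*√5390694282/1758 ≈ 41.764*I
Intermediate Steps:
o = -427/1758 (o = ((-980 + 126)/(1272 - 100))/3 = (-854/1172)/3 = (-854*1/1172)/3 = (⅓)*(-427/586) = -427/1758 ≈ -0.24289)
B = -1744 (B = -468 - 1276 = -1744)
√(B + o) = √(-1744 - 427/1758) = √(-3066379/1758) = I*√5390694282/1758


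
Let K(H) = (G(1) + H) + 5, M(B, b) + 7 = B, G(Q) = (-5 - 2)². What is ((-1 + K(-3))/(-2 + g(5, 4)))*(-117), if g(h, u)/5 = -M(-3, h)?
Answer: -975/8 ≈ -121.88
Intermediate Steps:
G(Q) = 49 (G(Q) = (-7)² = 49)
M(B, b) = -7 + B
g(h, u) = 50 (g(h, u) = 5*(-(-7 - 3)) = 5*(-1*(-10)) = 5*10 = 50)
K(H) = 54 + H (K(H) = (49 + H) + 5 = 54 + H)
((-1 + K(-3))/(-2 + g(5, 4)))*(-117) = ((-1 + (54 - 3))/(-2 + 50))*(-117) = ((-1 + 51)/48)*(-117) = (50*(1/48))*(-117) = (25/24)*(-117) = -975/8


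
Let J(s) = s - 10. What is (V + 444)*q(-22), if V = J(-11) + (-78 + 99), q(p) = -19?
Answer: -8436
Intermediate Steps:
J(s) = -10 + s
V = 0 (V = (-10 - 11) + (-78 + 99) = -21 + 21 = 0)
(V + 444)*q(-22) = (0 + 444)*(-19) = 444*(-19) = -8436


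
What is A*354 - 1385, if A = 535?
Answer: 188005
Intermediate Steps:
A*354 - 1385 = 535*354 - 1385 = 189390 - 1385 = 188005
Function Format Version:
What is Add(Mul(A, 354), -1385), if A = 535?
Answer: 188005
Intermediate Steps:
Add(Mul(A, 354), -1385) = Add(Mul(535, 354), -1385) = Add(189390, -1385) = 188005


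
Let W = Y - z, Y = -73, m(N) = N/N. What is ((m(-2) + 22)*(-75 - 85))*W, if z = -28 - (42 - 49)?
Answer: 191360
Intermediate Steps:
m(N) = 1
z = -21 (z = -28 - 1*(-7) = -28 + 7 = -21)
W = -52 (W = -73 - 1*(-21) = -73 + 21 = -52)
((m(-2) + 22)*(-75 - 85))*W = ((1 + 22)*(-75 - 85))*(-52) = (23*(-160))*(-52) = -3680*(-52) = 191360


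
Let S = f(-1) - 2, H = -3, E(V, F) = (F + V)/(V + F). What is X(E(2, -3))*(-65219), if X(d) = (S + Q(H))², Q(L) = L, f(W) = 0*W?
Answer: -1630475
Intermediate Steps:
E(V, F) = 1 (E(V, F) = (F + V)/(F + V) = 1)
f(W) = 0
S = -2 (S = 0 - 2 = -2)
X(d) = 25 (X(d) = (-2 - 3)² = (-5)² = 25)
X(E(2, -3))*(-65219) = 25*(-65219) = -1630475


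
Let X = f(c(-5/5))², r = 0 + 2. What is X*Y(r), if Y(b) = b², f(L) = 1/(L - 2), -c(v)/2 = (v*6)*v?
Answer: 1/49 ≈ 0.020408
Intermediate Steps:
c(v) = -12*v² (c(v) = -2*v*6*v = -2*6*v*v = -12*v²)
f(L) = 1/(-2 + L)
r = 2
X = 1/196 (X = (1/(-2 - 12*1²))² = (1/(-2 - 12*(-5*⅕)²))² = (1/(-2 - 12*(-1)²))² = (1/(-2 - 12*1))² = (1/(-2 - 12))² = (1/(-14))² = (-1/14)² = 1/196 ≈ 0.0051020)
X*Y(r) = (1/196)*2² = (1/196)*4 = 1/49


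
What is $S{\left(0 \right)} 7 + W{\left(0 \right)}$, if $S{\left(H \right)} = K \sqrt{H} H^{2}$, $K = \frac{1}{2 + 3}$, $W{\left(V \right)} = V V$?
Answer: $0$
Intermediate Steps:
$W{\left(V \right)} = V^{2}$
$K = \frac{1}{5} \approx 0.2$
$S{\left(H \right)} = \frac{H^{\frac{5}{2}}}{5}$ ($S{\left(H \right)} = \frac{\sqrt{H}}{5} H^{2} = \frac{H^{\frac{5}{2}}}{5}$)
$S{\left(0 \right)} 7 + W{\left(0 \right)} = \frac{0^{\frac{5}{2}}}{5} \cdot 7 + 0^{2} = \frac{1}{5} \cdot 0 \cdot 7 + 0 = 0 \cdot 7 + 0 = 0 + 0 = 0$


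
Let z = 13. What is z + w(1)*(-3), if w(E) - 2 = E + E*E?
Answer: 1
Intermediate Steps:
w(E) = 2 + E + E² (w(E) = 2 + (E + E*E) = 2 + (E + E²) = 2 + E + E²)
z + w(1)*(-3) = 13 + (2 + 1 + 1²)*(-3) = 13 + (2 + 1 + 1)*(-3) = 13 + 4*(-3) = 13 - 12 = 1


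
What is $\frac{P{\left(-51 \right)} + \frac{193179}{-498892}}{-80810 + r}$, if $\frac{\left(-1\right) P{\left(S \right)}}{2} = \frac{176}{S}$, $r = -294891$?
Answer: $- \frac{165757855}{9559145387892} \approx -1.734 \cdot 10^{-5}$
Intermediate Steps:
$P{\left(S \right)} = - \frac{352}{S}$ ($P{\left(S \right)} = - 2 \frac{176}{S} = - \frac{352}{S}$)
$\frac{P{\left(-51 \right)} + \frac{193179}{-498892}}{-80810 + r} = \frac{- \frac{352}{-51} + \frac{193179}{-498892}}{-80810 - 294891} = \frac{\left(-352\right) \left(- \frac{1}{51}\right) + 193179 \left(- \frac{1}{498892}\right)}{-375701} = \left(\frac{352}{51} - \frac{193179}{498892}\right) \left(- \frac{1}{375701}\right) = \frac{165757855}{25443492} \left(- \frac{1}{375701}\right) = - \frac{165757855}{9559145387892}$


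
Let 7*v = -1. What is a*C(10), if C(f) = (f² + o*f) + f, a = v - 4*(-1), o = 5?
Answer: 4320/7 ≈ 617.14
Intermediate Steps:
v = -⅐ (v = (⅐)*(-1) = -⅐ ≈ -0.14286)
a = 27/7 (a = -⅐ - 4*(-1) = -⅐ + 4 = 27/7 ≈ 3.8571)
C(f) = f² + 6*f (C(f) = (f² + 5*f) + f = f² + 6*f)
a*C(10) = 27*(10*(6 + 10))/7 = 27*(10*16)/7 = (27/7)*160 = 4320/7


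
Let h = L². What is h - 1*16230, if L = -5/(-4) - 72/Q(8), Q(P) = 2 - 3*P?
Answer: -31381679/1936 ≈ -16210.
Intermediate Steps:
L = 199/44 (L = -5/(-4) - 72/(2 - 3*8) = -5*(-¼) - 72/(2 - 24) = 5/4 - 72/(-22) = 5/4 - 72*(-1/22) = 5/4 + 36/11 = 199/44 ≈ 4.5227)
h = 39601/1936 (h = (199/44)² = 39601/1936 ≈ 20.455)
h - 1*16230 = 39601/1936 - 1*16230 = 39601/1936 - 16230 = -31381679/1936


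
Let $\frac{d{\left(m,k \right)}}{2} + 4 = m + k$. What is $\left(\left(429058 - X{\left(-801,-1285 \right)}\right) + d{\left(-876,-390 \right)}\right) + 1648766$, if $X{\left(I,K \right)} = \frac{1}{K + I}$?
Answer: $\frac{4329042425}{2086} \approx 2.0753 \cdot 10^{6}$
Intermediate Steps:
$X{\left(I,K \right)} = \frac{1}{I + K}$
$d{\left(m,k \right)} = -8 + 2 k + 2 m$ ($d{\left(m,k \right)} = -8 + 2 \left(m + k\right) = -8 + 2 \left(k + m\right) = -8 + \left(2 k + 2 m\right) = -8 + 2 k + 2 m$)
$\left(\left(429058 - X{\left(-801,-1285 \right)}\right) + d{\left(-876,-390 \right)}\right) + 1648766 = \left(\left(429058 - \frac{1}{-801 - 1285}\right) + \left(-8 + 2 \left(-390\right) + 2 \left(-876\right)\right)\right) + 1648766 = \left(\left(429058 - \frac{1}{-2086}\right) - 2540\right) + 1648766 = \left(\left(429058 - - \frac{1}{2086}\right) - 2540\right) + 1648766 = \left(\left(429058 + \frac{1}{2086}\right) - 2540\right) + 1648766 = \left(\frac{895014989}{2086} - 2540\right) + 1648766 = \frac{889716549}{2086} + 1648766 = \frac{4329042425}{2086}$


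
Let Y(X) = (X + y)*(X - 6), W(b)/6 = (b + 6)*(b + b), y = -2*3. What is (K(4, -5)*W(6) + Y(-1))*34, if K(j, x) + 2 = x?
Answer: -203966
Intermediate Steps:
y = -6
K(j, x) = -2 + x
W(b) = 12*b*(6 + b) (W(b) = 6*((b + 6)*(b + b)) = 6*((6 + b)*(2*b)) = 6*(2*b*(6 + b)) = 12*b*(6 + b))
Y(X) = (-6 + X)**2 (Y(X) = (X - 6)*(X - 6) = (-6 + X)*(-6 + X) = (-6 + X)**2)
(K(4, -5)*W(6) + Y(-1))*34 = ((-2 - 5)*(12*6*(6 + 6)) + (36 + (-1)**2 - 12*(-1)))*34 = (-84*6*12 + (36 + 1 + 12))*34 = (-7*864 + 49)*34 = (-6048 + 49)*34 = -5999*34 = -203966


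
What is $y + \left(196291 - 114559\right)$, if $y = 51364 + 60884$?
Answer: $193980$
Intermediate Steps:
$y = 112248$
$y + \left(196291 - 114559\right) = 112248 + \left(196291 - 114559\right) = 112248 + 81732 = 193980$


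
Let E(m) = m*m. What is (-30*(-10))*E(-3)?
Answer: 2700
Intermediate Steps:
E(m) = m²
(-30*(-10))*E(-3) = -30*(-10)*(-3)² = 300*9 = 2700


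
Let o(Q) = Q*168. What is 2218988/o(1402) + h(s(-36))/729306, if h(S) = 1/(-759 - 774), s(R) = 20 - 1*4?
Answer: 14767181517341/1567472589396 ≈ 9.4210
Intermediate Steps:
o(Q) = 168*Q
s(R) = 16 (s(R) = 20 - 4 = 16)
h(S) = -1/1533 (h(S) = 1/(-1533) = -1/1533)
2218988/o(1402) + h(s(-36))/729306 = 2218988/((168*1402)) - 1/1533/729306 = 2218988/235536 - 1/1533*1/729306 = 2218988*(1/235536) - 1/1118026098 = 554747/58884 - 1/1118026098 = 14767181517341/1567472589396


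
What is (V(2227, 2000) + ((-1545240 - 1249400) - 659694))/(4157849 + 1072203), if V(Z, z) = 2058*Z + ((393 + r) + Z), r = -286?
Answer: 565583/2615026 ≈ 0.21628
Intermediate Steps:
V(Z, z) = 107 + 2059*Z (V(Z, z) = 2058*Z + ((393 - 286) + Z) = 2058*Z + (107 + Z) = 107 + 2059*Z)
(V(2227, 2000) + ((-1545240 - 1249400) - 659694))/(4157849 + 1072203) = ((107 + 2059*2227) + ((-1545240 - 1249400) - 659694))/(4157849 + 1072203) = ((107 + 4585393) + (-2794640 - 659694))/5230052 = (4585500 - 3454334)*(1/5230052) = 1131166*(1/5230052) = 565583/2615026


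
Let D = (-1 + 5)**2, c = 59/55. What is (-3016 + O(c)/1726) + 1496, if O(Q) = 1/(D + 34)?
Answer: -131175999/86300 ≈ -1520.0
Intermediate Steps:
c = 59/55 (c = 59*(1/55) = 59/55 ≈ 1.0727)
D = 16 (D = 4**2 = 16)
O(Q) = 1/50 (O(Q) = 1/(16 + 34) = 1/50)
(-3016 + O(c)/1726) + 1496 = (-3016 + (1/50)/1726) + 1496 = (-3016 + (1/50)*(1/1726)) + 1496 = (-3016 + 1/86300) + 1496 = -260280799/86300 + 1496 = -131175999/86300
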